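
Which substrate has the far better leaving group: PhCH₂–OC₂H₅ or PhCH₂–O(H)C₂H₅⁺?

PhCH₂–O(H)C₂H₅⁺

From PhCH₂–OC₂H₅ the departing group would be CH₃CH₂O⁻ (pKₐ(CH₃CH₂OH) ≈ 16). Strong base; alkoxides do not leave unassisted.
From PhCH₂–O(H)C₂H₅⁺ the leaving group is R'OH (pKₐ(R'OH₂⁺) ≈ -2.4). Neutral; leaves from a protonated ether (an oxonium ion, R–O(H)R'⁺).
(In practice PhCH₂–O(H)C₂H₅⁺ is made from PhCH₂–OC₂H₅ by protonation with concentrated HBr, allowing neutral ethanol, rather than ethoxide, to depart.)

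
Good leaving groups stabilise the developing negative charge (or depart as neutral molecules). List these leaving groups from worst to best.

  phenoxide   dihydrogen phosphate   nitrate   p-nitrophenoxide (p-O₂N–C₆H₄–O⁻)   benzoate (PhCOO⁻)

phenoxide < p-nitrophenoxide (p-O₂N–C₆H₄–O⁻) < benzoate (PhCOO⁻) < dihydrogen phosphate < nitrate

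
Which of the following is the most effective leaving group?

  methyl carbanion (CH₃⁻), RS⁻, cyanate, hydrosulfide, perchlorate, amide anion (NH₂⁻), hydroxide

perchlorate: pKₐ(HClO₄) ≈ -10
cyanate: pKₐ(HOCN) ≈ 3.5
hydrosulfide: pKₐ(H₂S) ≈ 7
RS⁻: pKₐ(RSH (a thiol)) ≈ 10.5
hydroxide: pKₐ(H₂O) ≈ 15.7
amide anion (NH₂⁻): pKₐ(NH₃) ≈ 38
methyl carbanion (CH₃⁻): pKₐ(CH₄) ≈ 48

perchlorate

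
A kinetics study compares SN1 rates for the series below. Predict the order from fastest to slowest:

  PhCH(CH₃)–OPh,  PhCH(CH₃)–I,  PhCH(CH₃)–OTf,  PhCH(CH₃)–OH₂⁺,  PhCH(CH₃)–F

PhCH(CH₃)–OTf > PhCH(CH₃)–I > PhCH(CH₃)–OH₂⁺ > PhCH(CH₃)–F > PhCH(CH₃)–OPh

The skeletons are identical, so relative rate is governed entirely by leaving-group ability.
The more stable X⁻ (or X) is on its own — i.e. the weaker a base it is — the better a leaving group it makes.
PhCH(CH₃)–OTf loses OTf⁻: pKₐ(CF₃SO₃H (triflic acid)) ≈ -14
PhCH(CH₃)–I loses I⁻: pKₐ(HI) ≈ -10
PhCH(CH₃)–OH₂⁺ loses H₂O: pKₐ(H₃O⁺) ≈ -1.7
PhCH(CH₃)–F loses F⁻: pKₐ(HF) ≈ 3.2
PhCH(CH₃)–OPh loses PhO⁻: pKₐ(C₆H₅OH (phenol)) ≈ 10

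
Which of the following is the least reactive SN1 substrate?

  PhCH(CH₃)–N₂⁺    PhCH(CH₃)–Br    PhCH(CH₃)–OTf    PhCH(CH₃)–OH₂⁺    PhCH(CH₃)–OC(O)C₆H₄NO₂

With the same alkyl group throughout, only the leaving group differentiates the rates.
Leaving-group ability tracks the stability of the departed species; conjugate-acid pKₐ is the usual yardstick (lower pKₐ → better LG).
PhCH(CH₃)–N₂⁺ loses N₂: no meaningful conjugate acid; N₂ departs as an exceptionally stable neutral molecule
PhCH(CH₃)–OTf loses OTf⁻: pKₐ(CF₃SO₃H (triflic acid)) ≈ -14
PhCH(CH₃)–Br loses Br⁻: pKₐ(HBr) ≈ -9
PhCH(CH₃)–OH₂⁺ loses H₂O: pKₐ(H₃O⁺) ≈ -1.7
PhCH(CH₃)–OC(O)C₆H₄NO₂ loses p-O₂N–C₆H₄–COO⁻: pKₐ(p-nitrobenzoic acid) ≈ 3.4

PhCH(CH₃)–OC(O)C₆H₄NO₂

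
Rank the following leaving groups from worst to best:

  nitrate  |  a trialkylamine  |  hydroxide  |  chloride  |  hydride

hydride < hydroxide < a trialkylamine < nitrate < chloride

chloride: pKₐ(HCl) ≈ -7
nitrate: pKₐ(HNO₃) ≈ -1.3
a trialkylamine: pKₐ(R'₃NH⁺) ≈ 10.7 — neutral but still a fairly strong base; Hofmann-elimination LG
hydroxide: pKₐ(H₂O) ≈ 15.7
hydride: pKₐ(H₂) ≈ 36 — extremely strong base; leaves only in special hydride-transfer contexts
The question asks for worst first, so the sequence is read in increasing leaving-group ability.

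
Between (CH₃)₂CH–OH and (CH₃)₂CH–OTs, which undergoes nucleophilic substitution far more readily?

(CH₃)₂CH–OTs

From (CH₃)₂CH–OH the departing group would be OH⁻ (pKₐ(H₂O) ≈ 15.7). Strong base; essentially never leaves without prior activation.
From (CH₃)₂CH–OTs the leaving group is OTs⁻ (pKₐ(p-CH₃C₆H₄SO₃H (TsOH)) ≈ -2.8). Resonance-delocalised arenesulfonate.
(In practice (CH₃)₂CH–OTs is made from (CH₃)₂CH–OH by treatment with TsCl / pyridine, converting the hydroxyl into a tosylate.)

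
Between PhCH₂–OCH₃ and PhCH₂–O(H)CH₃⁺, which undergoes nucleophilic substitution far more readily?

From PhCH₂–OCH₃ the departing group would be CH₃O⁻ (pKₐ(CH₃OH) ≈ 15.5). Strong base; alkoxides do not leave unassisted.
From PhCH₂–O(H)CH₃⁺ the leaving group is R'OH (pKₐ(R'OH₂⁺) ≈ -2.4). Neutral; leaves from a protonated ether (an oxonium ion, R–O(H)R'⁺).
(In practice PhCH₂–O(H)CH₃⁺ is made from PhCH₂–OCH₃ by protonation with concentrated HI, allowing neutral methanol, rather than methoxide, to depart.)

PhCH₂–O(H)CH₃⁺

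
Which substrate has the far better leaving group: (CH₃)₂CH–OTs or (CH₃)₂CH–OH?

From (CH₃)₂CH–OH the departing group would be OH⁻ (pKₐ(H₂O) ≈ 15.7). Strong base; essentially never leaves without prior activation.
From (CH₃)₂CH–OTs the leaving group is OTs⁻ (pKₐ(p-CH₃C₆H₄SO₃H (TsOH)) ≈ -2.8). Resonance-delocalised arenesulfonate.
(In practice (CH₃)₂CH–OTs is made from (CH₃)₂CH–OH by treatment with TsCl / pyridine, converting the hydroxyl into a tosylate.)

(CH₃)₂CH–OTs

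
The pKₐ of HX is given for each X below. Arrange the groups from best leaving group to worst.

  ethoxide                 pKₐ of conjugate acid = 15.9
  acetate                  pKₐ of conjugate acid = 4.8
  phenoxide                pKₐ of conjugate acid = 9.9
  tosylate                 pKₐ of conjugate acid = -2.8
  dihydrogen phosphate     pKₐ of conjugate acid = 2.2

Lower conjugate-acid pKₐ ⇒ weaker base ⇒ better leaving group.
Sorting by the given values: tosylate (-2.8), dihydrogen phosphate (2.2), acetate (4.8), phenoxide (9.9), ethoxide (15.9).

tosylate > dihydrogen phosphate > acetate > phenoxide > ethoxide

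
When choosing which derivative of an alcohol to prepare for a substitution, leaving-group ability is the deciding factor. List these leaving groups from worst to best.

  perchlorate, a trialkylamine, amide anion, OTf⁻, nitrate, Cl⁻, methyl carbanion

A good leaving group is a weak base: the lower the pKₐ of its conjugate acid, the more readily it departs.
OTf⁻: pKₐ(CF₃SO₃H (triflic acid)) ≈ -14 — charge spread over three oxygens and a CF₃ group; the premier leaving group in synthesis
perchlorate: pKₐ(HClO₄) ≈ -10
Cl⁻: pKₐ(HCl) ≈ -7
nitrate: pKₐ(HNO₃) ≈ -1.3 — resonance-delocalised over three oxygens
a trialkylamine: pKₐ(R'₃NH⁺) ≈ 10.7
amide anion: pKₐ(NH₃) ≈ 38
methyl carbanion: pKₐ(CH₄) ≈ 48
The question asks for worst first, so the sequence is read in increasing leaving-group ability.

methyl carbanion < amide anion < a trialkylamine < nitrate < Cl⁻ < perchlorate < OTf⁻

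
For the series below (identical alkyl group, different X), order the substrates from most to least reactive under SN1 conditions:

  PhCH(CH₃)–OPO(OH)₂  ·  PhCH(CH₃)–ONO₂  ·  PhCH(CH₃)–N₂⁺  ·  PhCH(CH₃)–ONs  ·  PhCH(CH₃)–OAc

PhCH(CH₃)–N₂⁺ > PhCH(CH₃)–ONs > PhCH(CH₃)–ONO₂ > PhCH(CH₃)–OPO(OH)₂ > PhCH(CH₃)–OAc

Same R in every case — rank the leaving groups.
Rank by basicity of the departing species: weakest base leaves most easily.
PhCH(CH₃)–N₂⁺ loses N₂: no meaningful conjugate acid; N₂ departs as an exceptionally stable neutral molecule
PhCH(CH₃)–ONs loses ONs⁻: pKₐ(p-O₂NC₆H₄SO₃H) ≈ -3.5
PhCH(CH₃)–ONO₂ loses NO₃⁻: pKₐ(HNO₃) ≈ -1.3
PhCH(CH₃)–OPO(OH)₂ loses H₂PO₄⁻: pKₐ(H₃PO₄) ≈ 2.1
PhCH(CH₃)–OAc loses AcO⁻: pKₐ(CH₃COOH) ≈ 4.8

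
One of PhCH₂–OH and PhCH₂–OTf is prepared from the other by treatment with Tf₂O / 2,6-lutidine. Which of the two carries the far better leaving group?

PhCH₂–OTf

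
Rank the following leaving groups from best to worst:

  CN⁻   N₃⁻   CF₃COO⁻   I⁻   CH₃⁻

I⁻ > CF₃COO⁻ > N₃⁻ > CN⁻ > CH₃⁻

Rank by basicity of the departing species: weakest base leaves most easily.
I⁻: pKₐ(HI) ≈ -10 — large, highly polarisable; very weak base
CF₃COO⁻: pKₐ(CF₃COOH) ≈ 0.2 — strongly electron-withdrawing CF₃ stabilises the carboxylate
N₃⁻: pKₐ(HN₃) ≈ 4.7
CN⁻: pKₐ(HCN) ≈ 9.2
CH₃⁻: pKₐ(CH₄) ≈ 48 — unstabilised carbanion; the worst conceivable leaving group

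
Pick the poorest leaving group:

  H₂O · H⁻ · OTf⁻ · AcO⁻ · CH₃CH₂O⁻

H⁻

The more stable X⁻ (or X) is on its own — i.e. the weaker a base it is — the better a leaving group it makes.
OTf⁻: pKₐ(CF₃SO₃H (triflic acid)) ≈ -14
H₂O: pKₐ(H₃O⁺) ≈ -1.7
AcO⁻: pKₐ(CH₃COOH) ≈ 4.8
CH₃CH₂O⁻: pKₐ(CH₃CH₂OH) ≈ 16
H⁻: pKₐ(H₂) ≈ 36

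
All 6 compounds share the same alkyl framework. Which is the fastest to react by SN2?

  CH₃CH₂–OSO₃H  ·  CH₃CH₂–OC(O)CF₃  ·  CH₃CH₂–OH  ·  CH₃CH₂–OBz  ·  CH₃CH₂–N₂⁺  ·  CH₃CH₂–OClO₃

Same R in every case — rank the leaving groups.
Leaving-group ability tracks the stability of the departed species; conjugate-acid pKₐ is the usual yardstick (lower pKₐ → better LG).
CH₃CH₂–N₂⁺ loses N₂: no meaningful conjugate acid; N₂ departs as an exceptionally stable neutral molecule
CH₃CH₂–OClO₃ loses ClO₄⁻: pKₐ(HClO₄) ≈ -10
CH₃CH₂–OSO₃H loses HSO₄⁻: pKₐ(H₂SO₄) ≈ -3
CH₃CH₂–OC(O)CF₃ loses CF₃COO⁻: pKₐ(CF₃COOH) ≈ 0.2
CH₃CH₂–OBz loses PhCOO⁻: pKₐ(C₆H₅COOH) ≈ 4.2
CH₃CH₂–OH loses OH⁻: pKₐ(H₂O) ≈ 15.7

CH₃CH₂–N₂⁺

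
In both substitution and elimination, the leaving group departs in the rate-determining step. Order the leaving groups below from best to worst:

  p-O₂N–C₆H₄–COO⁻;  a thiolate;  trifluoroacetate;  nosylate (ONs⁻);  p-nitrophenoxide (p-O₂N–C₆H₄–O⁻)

nosylate (ONs⁻): pKₐ(p-O₂NC₆H₄SO₃H) ≈ -3.5
trifluoroacetate: pKₐ(CF₃COOH) ≈ 0.2
p-O₂N–C₆H₄–COO⁻: pKₐ(p-nitrobenzoic acid) ≈ 3.4
p-nitrophenoxide (p-O₂N–C₆H₄–O⁻): pKₐ(p-nitrophenol) ≈ 7.2
a thiolate: pKₐ(RSH (a thiol)) ≈ 10.5

nosylate (ONs⁻) > trifluoroacetate > p-O₂N–C₆H₄–COO⁻ > p-nitrophenoxide (p-O₂N–C₆H₄–O⁻) > a thiolate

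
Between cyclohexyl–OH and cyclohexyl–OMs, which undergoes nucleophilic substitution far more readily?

From cyclohexyl–OH the departing group would be OH⁻ (pKₐ(H₂O) ≈ 15.7). Strong base; essentially never leaves without prior activation.
From cyclohexyl–OMs the leaving group is OMs⁻ (pKₐ(CH₃SO₃H (MsOH)) ≈ -1.9). Resonance-delocalised alkanesulfonate.
(In practice cyclohexyl–OMs is made from cyclohexyl–OH by treatment with MsCl / Et₃N, converting the hydroxyl into a mesylate.)

cyclohexyl–OMs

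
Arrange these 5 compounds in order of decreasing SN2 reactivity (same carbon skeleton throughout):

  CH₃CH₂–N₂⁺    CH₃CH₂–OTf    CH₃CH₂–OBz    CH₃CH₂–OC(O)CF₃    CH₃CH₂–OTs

CH₃CH₂–N₂⁺ > CH₃CH₂–OTf > CH₃CH₂–OTs > CH₃CH₂–OC(O)CF₃ > CH₃CH₂–OBz

With the same alkyl group throughout, only the leaving group differentiates the rates.
Leaving-group ability tracks the stability of the departed species; conjugate-acid pKₐ is the usual yardstick (lower pKₐ → better LG).
CH₃CH₂–N₂⁺ loses N₂: no meaningful conjugate acid; N₂ departs as an exceptionally stable neutral molecule
CH₃CH₂–OTf loses OTf⁻: pKₐ(CF₃SO₃H (triflic acid)) ≈ -14
CH₃CH₂–OTs loses OTs⁻: pKₐ(p-CH₃C₆H₄SO₃H (TsOH)) ≈ -2.8
CH₃CH₂–OC(O)CF₃ loses CF₃COO⁻: pKₐ(CF₃COOH) ≈ 0.2
CH₃CH₂–OBz loses PhCOO⁻: pKₐ(C₆H₅COOH) ≈ 4.2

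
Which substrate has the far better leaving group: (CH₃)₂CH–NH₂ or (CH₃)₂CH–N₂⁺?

From (CH₃)₂CH–NH₂ the departing group would be NH₂⁻ (pKₐ(NH₃) ≈ 38). Extremely strong base; never a leaving group.
From (CH₃)₂CH–N₂⁺ the leaving group is N₂ (no meaningful conjugate acid; N₂ departs as an exceptionally stable neutral molecule).
(In practice (CH₃)₂CH–N₂⁺ is made from (CH₃)₂CH–NH₂ by diazotisation (NaNO₂ / HCl, 0 °C), generating a diazonium salt that expels N₂.)

(CH₃)₂CH–N₂⁺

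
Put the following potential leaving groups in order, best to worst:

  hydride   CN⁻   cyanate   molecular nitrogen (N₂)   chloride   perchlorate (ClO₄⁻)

molecular nitrogen (N₂) > perchlorate (ClO₄⁻) > chloride > cyanate > CN⁻ > hydride

molecular nitrogen (N₂): no meaningful conjugate acid; N₂ departs as an exceptionally stable neutral molecule
perchlorate (ClO₄⁻): pKₐ(HClO₄) ≈ -10
chloride: pKₐ(HCl) ≈ -7
cyanate: pKₐ(HOCN) ≈ 3.5
CN⁻: pKₐ(HCN) ≈ 9.2
hydride: pKₐ(H₂) ≈ 36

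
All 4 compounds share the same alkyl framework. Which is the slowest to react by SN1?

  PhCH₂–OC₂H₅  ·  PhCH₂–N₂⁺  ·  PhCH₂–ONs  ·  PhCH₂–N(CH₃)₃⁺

PhCH₂–OC₂H₅

With the same alkyl group throughout, only the leaving group differentiates the rates.
The more stable X⁻ (or X) is on its own — i.e. the weaker a base it is — the better a leaving group it makes.
PhCH₂–N₂⁺ loses N₂: no meaningful conjugate acid; N₂ departs as an exceptionally stable neutral molecule
PhCH₂–ONs loses ONs⁻: pKₐ(p-O₂NC₆H₄SO₃H) ≈ -3.5
PhCH₂–N(CH₃)₃⁺ loses NR'₃: pKₐ(R'₃NH⁺) ≈ 10.7
PhCH₂–OC₂H₅ loses CH₃CH₂O⁻: pKₐ(CH₃CH₂OH) ≈ 16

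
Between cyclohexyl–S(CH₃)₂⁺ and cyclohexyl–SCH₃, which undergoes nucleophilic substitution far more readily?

From cyclohexyl–SCH₃ the departing group would be RS⁻ (pKₐ(RSH (a thiol)) ≈ 10.5). Moderately basic; rarely leaves without activation.
From cyclohexyl–S(CH₃)₂⁺ the leaving group is SR'₂ (pKₐ(R'₂SH⁺) ≈ -7). Neutral; leaves from a sulfonium salt (R–SR'₂⁺).
(In practice cyclohexyl–S(CH₃)₂⁺ is made from cyclohexyl–SCH₃ by S-methylation with CH₃I, allowing neutral dimethyl sulfide, rather than methanethiolate, to depart.)

cyclohexyl–S(CH₃)₂⁺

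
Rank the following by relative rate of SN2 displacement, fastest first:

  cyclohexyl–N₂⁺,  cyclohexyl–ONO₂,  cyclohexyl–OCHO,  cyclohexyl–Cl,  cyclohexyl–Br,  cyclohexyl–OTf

cyclohexyl–N₂⁺ > cyclohexyl–OTf > cyclohexyl–Br > cyclohexyl–Cl > cyclohexyl–ONO₂ > cyclohexyl–OCHO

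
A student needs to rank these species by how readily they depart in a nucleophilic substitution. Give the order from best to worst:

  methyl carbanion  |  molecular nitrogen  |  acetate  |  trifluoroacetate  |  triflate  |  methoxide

A good leaving group is a weak base: the lower the pKₐ of its conjugate acid, the more readily it departs.
molecular nitrogen: no meaningful conjugate acid; N₂ departs as an exceptionally stable neutral molecule
triflate: pKₐ(CF₃SO₃H (triflic acid)) ≈ -14
trifluoroacetate: pKₐ(CF₃COOH) ≈ 0.2
acetate: pKₐ(CH₃COOH) ≈ 4.8
methoxide: pKₐ(CH₃OH) ≈ 15.5
methyl carbanion: pKₐ(CH₄) ≈ 48

molecular nitrogen > triflate > trifluoroacetate > acetate > methoxide > methyl carbanion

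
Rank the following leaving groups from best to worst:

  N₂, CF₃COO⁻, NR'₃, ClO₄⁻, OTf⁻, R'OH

N₂: no meaningful conjugate acid; N₂ departs as an exceptionally stable neutral molecule
OTf⁻: pKₐ(CF₃SO₃H (triflic acid)) ≈ -14 — charge spread over three oxygens and a CF₃ group; the premier leaving group in synthesis
ClO₄⁻: pKₐ(HClO₄) ≈ -10 — extremely weak base; rarely used for safety reasons
R'OH: pKₐ(R'OH₂⁺) ≈ -2.4
CF₃COO⁻: pKₐ(CF₃COOH) ≈ 0.2
NR'₃: pKₐ(R'₃NH⁺) ≈ 10.7

N₂ > OTf⁻ > ClO₄⁻ > R'OH > CF₃COO⁻ > NR'₃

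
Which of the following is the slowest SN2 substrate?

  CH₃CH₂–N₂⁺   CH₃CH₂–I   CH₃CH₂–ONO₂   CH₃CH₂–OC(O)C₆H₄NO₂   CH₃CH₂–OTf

CH₃CH₂–OC(O)C₆H₄NO₂

The skeletons are identical, so relative rate is governed entirely by leaving-group ability.
The more stable X⁻ (or X) is on its own — i.e. the weaker a base it is — the better a leaving group it makes.
CH₃CH₂–N₂⁺ loses N₂: no meaningful conjugate acid; N₂ departs as an exceptionally stable neutral molecule
CH₃CH₂–OTf loses OTf⁻: pKₐ(CF₃SO₃H (triflic acid)) ≈ -14
CH₃CH₂–I loses I⁻: pKₐ(HI) ≈ -10
CH₃CH₂–ONO₂ loses NO₃⁻: pKₐ(HNO₃) ≈ -1.3
CH₃CH₂–OC(O)C₆H₄NO₂ loses p-O₂N–C₆H₄–COO⁻: pKₐ(p-nitrobenzoic acid) ≈ 3.4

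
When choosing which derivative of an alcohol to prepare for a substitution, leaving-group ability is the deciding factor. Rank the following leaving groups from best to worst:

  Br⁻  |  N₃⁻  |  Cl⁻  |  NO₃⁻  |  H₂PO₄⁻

Br⁻: pKₐ(HBr) ≈ -9 — weak base; good leaving group
Cl⁻: pKₐ(HCl) ≈ -7 — moderately weak base
NO₃⁻: pKₐ(HNO₃) ≈ -1.3
H₂PO₄⁻: pKₐ(H₃PO₄) ≈ 2.1 — moderate base; biological leaving group after further activation
N₃⁻: pKₐ(HN₃) ≈ 4.7 — linear, resonance-stabilised

Br⁻ > Cl⁻ > NO₃⁻ > H₂PO₄⁻ > N₃⁻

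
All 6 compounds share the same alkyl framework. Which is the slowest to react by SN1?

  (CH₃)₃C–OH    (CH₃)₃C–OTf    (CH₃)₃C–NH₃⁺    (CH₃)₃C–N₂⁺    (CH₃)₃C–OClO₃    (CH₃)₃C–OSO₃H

(CH₃)₃C–OH

Same R in every case — rank the leaving groups.
Rank by basicity of the departing species: weakest base leaves most easily.
(CH₃)₃C–N₂⁺ loses N₂: no meaningful conjugate acid; N₂ departs as an exceptionally stable neutral molecule
(CH₃)₃C–OTf loses OTf⁻: pKₐ(CF₃SO₃H (triflic acid)) ≈ -14
(CH₃)₃C–OClO₃ loses ClO₄⁻: pKₐ(HClO₄) ≈ -10
(CH₃)₃C–OSO₃H loses HSO₄⁻: pKₐ(H₂SO₄) ≈ -3
(CH₃)₃C–NH₃⁺ loses NH₃: pKₐ(NH₄⁺) ≈ 9.2
(CH₃)₃C–OH loses OH⁻: pKₐ(H₂O) ≈ 15.7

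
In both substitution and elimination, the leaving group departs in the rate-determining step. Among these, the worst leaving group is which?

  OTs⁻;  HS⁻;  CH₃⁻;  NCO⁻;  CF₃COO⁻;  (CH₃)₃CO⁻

Rank by basicity of the departing species: weakest base leaves most easily.
OTs⁻: pKₐ(p-CH₃C₆H₄SO₃H (TsOH)) ≈ -2.8
CF₃COO⁻: pKₐ(CF₃COOH) ≈ 0.2
NCO⁻: pKₐ(HOCN) ≈ 3.5
HS⁻: pKₐ(H₂S) ≈ 7
(CH₃)₃CO⁻: pKₐ(t-BuOH) ≈ 18
CH₃⁻: pKₐ(CH₄) ≈ 48

CH₃⁻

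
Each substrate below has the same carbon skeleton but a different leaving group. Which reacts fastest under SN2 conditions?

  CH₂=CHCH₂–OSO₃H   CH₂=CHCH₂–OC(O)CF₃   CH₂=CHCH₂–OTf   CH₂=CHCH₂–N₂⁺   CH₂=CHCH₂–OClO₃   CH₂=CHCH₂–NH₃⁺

With the same alkyl group throughout, only the leaving group differentiates the rates.
The more stable X⁻ (or X) is on its own — i.e. the weaker a base it is — the better a leaving group it makes.
CH₂=CHCH₂–N₂⁺ loses N₂: no meaningful conjugate acid; N₂ departs as an exceptionally stable neutral molecule
CH₂=CHCH₂–OTf loses OTf⁻: pKₐ(CF₃SO₃H (triflic acid)) ≈ -14
CH₂=CHCH₂–OClO₃ loses ClO₄⁻: pKₐ(HClO₄) ≈ -10
CH₂=CHCH₂–OSO₃H loses HSO₄⁻: pKₐ(H₂SO₄) ≈ -3
CH₂=CHCH₂–OC(O)CF₃ loses CF₃COO⁻: pKₐ(CF₃COOH) ≈ 0.2
CH₂=CHCH₂–NH₃⁺ loses NH₃: pKₐ(NH₄⁺) ≈ 9.2

CH₂=CHCH₂–N₂⁺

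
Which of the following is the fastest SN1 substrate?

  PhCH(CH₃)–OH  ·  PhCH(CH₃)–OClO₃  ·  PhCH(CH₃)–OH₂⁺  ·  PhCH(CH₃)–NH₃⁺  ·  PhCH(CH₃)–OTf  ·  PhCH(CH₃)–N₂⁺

PhCH(CH₃)–N₂⁺

With the same alkyl group throughout, only the leaving group differentiates the rates.
A good leaving group is a weak base: the lower the pKₐ of its conjugate acid, the more readily it departs.
PhCH(CH₃)–N₂⁺ loses N₂: no meaningful conjugate acid; N₂ departs as an exceptionally stable neutral molecule
PhCH(CH₃)–OTf loses OTf⁻: pKₐ(CF₃SO₃H (triflic acid)) ≈ -14
PhCH(CH₃)–OClO₃ loses ClO₄⁻: pKₐ(HClO₄) ≈ -10
PhCH(CH₃)–OH₂⁺ loses H₂O: pKₐ(H₃O⁺) ≈ -1.7
PhCH(CH₃)–NH₃⁺ loses NH₃: pKₐ(NH₄⁺) ≈ 9.2
PhCH(CH₃)–OH loses OH⁻: pKₐ(H₂O) ≈ 15.7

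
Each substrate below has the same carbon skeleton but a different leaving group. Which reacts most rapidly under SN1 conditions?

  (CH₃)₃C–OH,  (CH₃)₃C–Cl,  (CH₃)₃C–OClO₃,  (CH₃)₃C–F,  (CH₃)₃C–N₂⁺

Same R in every case — rank the leaving groups.
Leaving-group ability tracks the stability of the departed species; conjugate-acid pKₐ is the usual yardstick (lower pKₐ → better LG).
(CH₃)₃C–N₂⁺ loses N₂: no meaningful conjugate acid; N₂ departs as an exceptionally stable neutral molecule
(CH₃)₃C–OClO₃ loses ClO₄⁻: pKₐ(HClO₄) ≈ -10
(CH₃)₃C–Cl loses Cl⁻: pKₐ(HCl) ≈ -7
(CH₃)₃C–F loses F⁻: pKₐ(HF) ≈ 3.2
(CH₃)₃C–OH loses OH⁻: pKₐ(H₂O) ≈ 15.7

(CH₃)₃C–N₂⁺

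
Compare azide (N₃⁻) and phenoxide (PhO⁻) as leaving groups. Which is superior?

azide (N₃⁻)

azide (N₃⁻) is the better leaving group.
pKₐ(HN₃) ≈ 4.7 versus pKₐ(C₆H₅OH (phenol)) ≈ 10: azide (N₃⁻) is the much weaker base.
Linear, resonance-stabilised.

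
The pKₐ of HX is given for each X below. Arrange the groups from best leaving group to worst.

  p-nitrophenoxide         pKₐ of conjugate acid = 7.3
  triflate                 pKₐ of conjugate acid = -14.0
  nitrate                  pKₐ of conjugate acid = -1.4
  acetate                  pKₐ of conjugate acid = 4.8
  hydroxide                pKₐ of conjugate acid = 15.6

Lower conjugate-acid pKₐ ⇒ weaker base ⇒ better leaving group.
Sorting by the given values: triflate (-14.0), nitrate (-1.4), acetate (4.8), p-nitrophenoxide (7.3), hydroxide (15.6).

triflate > nitrate > acetate > p-nitrophenoxide > hydroxide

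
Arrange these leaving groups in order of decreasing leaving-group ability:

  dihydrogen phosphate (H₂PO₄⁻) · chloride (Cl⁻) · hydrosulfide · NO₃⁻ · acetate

chloride (Cl⁻) > NO₃⁻ > dihydrogen phosphate (H₂PO₄⁻) > acetate > hydrosulfide

A good leaving group is a weak base: the lower the pKₐ of its conjugate acid, the more readily it departs.
chloride (Cl⁻): pKₐ(HCl) ≈ -7
NO₃⁻: pKₐ(HNO₃) ≈ -1.3 — resonance-delocalised over three oxygens
dihydrogen phosphate (H₂PO₄⁻): pKₐ(H₃PO₄) ≈ 2.1 — moderate base; biological leaving group after further activation
acetate: pKₐ(CH₃COOH) ≈ 4.8 — resonance-stabilised but still a weak base
hydrosulfide: pKₐ(H₂S) ≈ 7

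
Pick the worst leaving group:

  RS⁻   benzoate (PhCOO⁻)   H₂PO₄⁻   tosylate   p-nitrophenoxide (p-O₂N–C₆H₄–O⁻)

Rank by basicity of the departing species: weakest base leaves most easily.
tosylate: pKₐ(p-CH₃C₆H₄SO₃H (TsOH)) ≈ -2.8
H₂PO₄⁻: pKₐ(H₃PO₄) ≈ 2.1
benzoate (PhCOO⁻): pKₐ(C₆H₅COOH) ≈ 4.2
p-nitrophenoxide (p-O₂N–C₆H₄–O⁻): pKₐ(p-nitrophenol) ≈ 7.2
RS⁻: pKₐ(RSH (a thiol)) ≈ 10.5

RS⁻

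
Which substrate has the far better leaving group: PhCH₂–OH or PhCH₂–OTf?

PhCH₂–OTf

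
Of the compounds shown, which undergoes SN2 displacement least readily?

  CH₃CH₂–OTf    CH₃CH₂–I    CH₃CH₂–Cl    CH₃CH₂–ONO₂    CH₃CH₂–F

CH₃CH₂–F

The skeletons are identical, so relative rate is governed entirely by leaving-group ability.
Leaving-group ability tracks the stability of the departed species; conjugate-acid pKₐ is the usual yardstick (lower pKₐ → better LG).
CH₃CH₂–OTf loses OTf⁻: pKₐ(CF₃SO₃H (triflic acid)) ≈ -14
CH₃CH₂–I loses I⁻: pKₐ(HI) ≈ -10
CH₃CH₂–Cl loses Cl⁻: pKₐ(HCl) ≈ -7
CH₃CH₂–ONO₂ loses NO₃⁻: pKₐ(HNO₃) ≈ -1.3
CH₃CH₂–F loses F⁻: pKₐ(HF) ≈ 3.2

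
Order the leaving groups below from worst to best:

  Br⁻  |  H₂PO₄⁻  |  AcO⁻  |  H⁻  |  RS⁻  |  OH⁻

H⁻ < OH⁻ < RS⁻ < AcO⁻ < H₂PO₄⁻ < Br⁻

The more stable X⁻ (or X) is on its own — i.e. the weaker a base it is — the better a leaving group it makes.
Br⁻: pKₐ(HBr) ≈ -9
H₂PO₄⁻: pKₐ(H₃PO₄) ≈ 2.1 — moderate base; biological leaving group after further activation
AcO⁻: pKₐ(CH₃COOH) ≈ 4.8
RS⁻: pKₐ(RSH (a thiol)) ≈ 10.5
OH⁻: pKₐ(H₂O) ≈ 15.7 — strong base; essentially never leaves without prior activation
H⁻: pKₐ(H₂) ≈ 36 — extremely strong base; leaves only in special hydride-transfer contexts
The question asks for worst first, so the sequence is read in increasing leaving-group ability.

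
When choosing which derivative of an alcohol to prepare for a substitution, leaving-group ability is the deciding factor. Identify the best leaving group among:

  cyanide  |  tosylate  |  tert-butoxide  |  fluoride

tosylate

Rank by basicity of the departing species: weakest base leaves most easily.
tosylate: pKₐ(p-CH₃C₆H₄SO₃H (TsOH)) ≈ -2.8
fluoride: pKₐ(HF) ≈ 3.2
cyanide: pKₐ(HCN) ≈ 9.2
tert-butoxide: pKₐ(t-BuOH) ≈ 18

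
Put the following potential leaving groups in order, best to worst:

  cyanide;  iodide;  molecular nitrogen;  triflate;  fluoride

molecular nitrogen: no meaningful conjugate acid; N₂ departs as an exceptionally stable neutral molecule
triflate: pKₐ(CF₃SO₃H (triflic acid)) ≈ -14
iodide: pKₐ(HI) ≈ -10
fluoride: pKₐ(HF) ≈ 3.2
cyanide: pKₐ(HCN) ≈ 9.2

molecular nitrogen > triflate > iodide > fluoride > cyanide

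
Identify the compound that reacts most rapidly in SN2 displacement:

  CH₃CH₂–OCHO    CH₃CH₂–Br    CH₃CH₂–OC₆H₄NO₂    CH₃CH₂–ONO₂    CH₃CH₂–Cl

Same R in every case — rank the leaving groups.
The more stable X⁻ (or X) is on its own — i.e. the weaker a base it is — the better a leaving group it makes.
CH₃CH₂–Br loses Br⁻: pKₐ(HBr) ≈ -9
CH₃CH₂–Cl loses Cl⁻: pKₐ(HCl) ≈ -7
CH₃CH₂–ONO₂ loses NO₃⁻: pKₐ(HNO₃) ≈ -1.3
CH₃CH₂–OCHO loses HCOO⁻: pKₐ(HCOOH) ≈ 3.8
CH₃CH₂–OC₆H₄NO₂ loses p-O₂N–C₆H₄–O⁻: pKₐ(p-nitrophenol) ≈ 7.2

CH₃CH₂–Br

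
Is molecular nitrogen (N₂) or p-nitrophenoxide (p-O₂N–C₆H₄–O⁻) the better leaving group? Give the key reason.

molecular nitrogen (N₂)

molecular nitrogen (N₂) is the better leaving group.
N₂ is the ultimate leaving group — it departs as an exceptionally stable neutral molecule, whereas p-nitrophenoxide (p-O₂N–C₆H₄–O⁻) (pKₐ(p-nitrophenol) ≈ 7.2) is far more basic.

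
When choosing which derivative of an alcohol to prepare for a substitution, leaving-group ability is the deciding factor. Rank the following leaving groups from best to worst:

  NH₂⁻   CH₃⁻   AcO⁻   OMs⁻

OMs⁻ > AcO⁻ > NH₂⁻ > CH₃⁻

OMs⁻: pKₐ(CH₃SO₃H (MsOH)) ≈ -1.9
AcO⁻: pKₐ(CH₃COOH) ≈ 4.8
NH₂⁻: pKₐ(NH₃) ≈ 38
CH₃⁻: pKₐ(CH₄) ≈ 48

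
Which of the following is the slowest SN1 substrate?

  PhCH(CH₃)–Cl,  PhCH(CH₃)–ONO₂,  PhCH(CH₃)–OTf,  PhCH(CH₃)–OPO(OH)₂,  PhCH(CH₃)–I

PhCH(CH₃)–OPO(OH)₂

With the same alkyl group throughout, only the leaving group differentiates the rates.
Rank by basicity of the departing species: weakest base leaves most easily.
PhCH(CH₃)–OTf loses OTf⁻: pKₐ(CF₃SO₃H (triflic acid)) ≈ -14
PhCH(CH₃)–I loses I⁻: pKₐ(HI) ≈ -10
PhCH(CH₃)–Cl loses Cl⁻: pKₐ(HCl) ≈ -7
PhCH(CH₃)–ONO₂ loses NO₃⁻: pKₐ(HNO₃) ≈ -1.3
PhCH(CH₃)–OPO(OH)₂ loses H₂PO₄⁻: pKₐ(H₃PO₄) ≈ 2.1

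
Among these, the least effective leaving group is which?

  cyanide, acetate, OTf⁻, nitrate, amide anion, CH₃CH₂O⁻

amide anion

The more stable X⁻ (or X) is on its own — i.e. the weaker a base it is — the better a leaving group it makes.
OTf⁻: pKₐ(CF₃SO₃H (triflic acid)) ≈ -14
nitrate: pKₐ(HNO₃) ≈ -1.3
acetate: pKₐ(CH₃COOH) ≈ 4.8
cyanide: pKₐ(HCN) ≈ 9.2
CH₃CH₂O⁻: pKₐ(CH₃CH₂OH) ≈ 16
amide anion: pKₐ(NH₃) ≈ 38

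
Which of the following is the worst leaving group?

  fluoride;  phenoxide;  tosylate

phenoxide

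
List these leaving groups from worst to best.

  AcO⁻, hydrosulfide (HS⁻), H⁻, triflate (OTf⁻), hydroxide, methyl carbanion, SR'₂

A good leaving group is a weak base: the lower the pKₐ of its conjugate acid, the more readily it departs.
triflate (OTf⁻): pKₐ(CF₃SO₃H (triflic acid)) ≈ -14 — charge spread over three oxygens and a CF₃ group; the premier leaving group in synthesis
SR'₂: pKₐ(R'₂SH⁺) ≈ -7 — neutral; leaves from a sulfonium salt (R–SR'₂⁺)
AcO⁻: pKₐ(CH₃COOH) ≈ 4.8
hydrosulfide (HS⁻): pKₐ(H₂S) ≈ 7
hydroxide: pKₐ(H₂O) ≈ 15.7 — strong base; essentially never leaves without prior activation
H⁻: pKₐ(H₂) ≈ 36 — extremely strong base; leaves only in special hydride-transfer contexts
methyl carbanion: pKₐ(CH₄) ≈ 48
The question asks for worst first, so the sequence is read in increasing leaving-group ability.

methyl carbanion < H⁻ < hydroxide < hydrosulfide (HS⁻) < AcO⁻ < SR'₂ < triflate (OTf⁻)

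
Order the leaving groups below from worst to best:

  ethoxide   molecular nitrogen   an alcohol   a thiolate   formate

ethoxide < a thiolate < formate < an alcohol < molecular nitrogen

molecular nitrogen: no meaningful conjugate acid; N₂ departs as an exceptionally stable neutral molecule
an alcohol: pKₐ(R'OH₂⁺) ≈ -2.4 — neutral; leaves from a protonated ether (an oxonium ion, R–O(H)R'⁺)
formate: pKₐ(HCOOH) ≈ 3.8
a thiolate: pKₐ(RSH (a thiol)) ≈ 10.5 — moderately basic; rarely leaves without activation
ethoxide: pKₐ(CH₃CH₂OH) ≈ 16
Listed from poorest to best leaving group as asked.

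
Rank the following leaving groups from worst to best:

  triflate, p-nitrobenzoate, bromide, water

p-nitrobenzoate < water < bromide < triflate

The more stable X⁻ (or X) is on its own — i.e. the weaker a base it is — the better a leaving group it makes.
triflate: pKₐ(CF₃SO₃H (triflic acid)) ≈ -14
bromide: pKₐ(HBr) ≈ -9 — weak base; good leaving group
water: pKₐ(H₃O⁺) ≈ -1.7 — neutral; leaves from a protonated alcohol (R–OH₂⁺)
p-nitrobenzoate: pKₐ(p-nitrobenzoic acid) ≈ 3.4 — electron-withdrawing nitro group stabilises the carboxylate
The question asks for worst first, so the sequence is read in increasing leaving-group ability.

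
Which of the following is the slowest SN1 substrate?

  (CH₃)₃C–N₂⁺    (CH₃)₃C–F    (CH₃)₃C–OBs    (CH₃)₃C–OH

With the same alkyl group throughout, only the leaving group differentiates the rates.
The more stable X⁻ (or X) is on its own — i.e. the weaker a base it is — the better a leaving group it makes.
(CH₃)₃C–N₂⁺ loses N₂: no meaningful conjugate acid; N₂ departs as an exceptionally stable neutral molecule
(CH₃)₃C–OBs loses OBs⁻: pKₐ(p-BrC₆H₄SO₃H) ≈ -2.8
(CH₃)₃C–F loses F⁻: pKₐ(HF) ≈ 3.2
(CH₃)₃C–OH loses OH⁻: pKₐ(H₂O) ≈ 15.7

(CH₃)₃C–OH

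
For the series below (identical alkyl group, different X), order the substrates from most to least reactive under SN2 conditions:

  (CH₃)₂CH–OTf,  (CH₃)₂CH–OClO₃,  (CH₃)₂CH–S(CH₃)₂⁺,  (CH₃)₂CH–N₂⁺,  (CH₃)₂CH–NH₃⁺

(CH₃)₂CH–N₂⁺ > (CH₃)₂CH–OTf > (CH₃)₂CH–OClO₃ > (CH₃)₂CH–S(CH₃)₂⁺ > (CH₃)₂CH–NH₃⁺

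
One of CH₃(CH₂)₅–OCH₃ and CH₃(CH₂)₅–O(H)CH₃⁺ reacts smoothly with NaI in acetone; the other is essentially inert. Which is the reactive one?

From CH₃(CH₂)₅–OCH₃ the departing group would be CH₃O⁻ (pKₐ(CH₃OH) ≈ 15.5). Strong base; alkoxides do not leave unassisted.
From CH₃(CH₂)₅–O(H)CH₃⁺ the leaving group is R'OH (pKₐ(R'OH₂⁺) ≈ -2.4). Neutral; leaves from a protonated ether (an oxonium ion, R–O(H)R'⁺).
(In practice CH₃(CH₂)₅–O(H)CH₃⁺ is made from CH₃(CH₂)₅–OCH₃ by protonation with concentrated HI, allowing neutral methanol, rather than methoxide, to depart.)

CH₃(CH₂)₅–O(H)CH₃⁺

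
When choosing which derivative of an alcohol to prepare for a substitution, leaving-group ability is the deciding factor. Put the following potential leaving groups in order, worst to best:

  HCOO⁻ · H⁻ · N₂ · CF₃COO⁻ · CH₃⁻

Rank by basicity of the departing species: weakest base leaves most easily.
N₂: no meaningful conjugate acid; N₂ departs as an exceptionally stable neutral molecule
CF₃COO⁻: pKₐ(CF₃COOH) ≈ 0.2 — strongly electron-withdrawing CF₃ stabilises the carboxylate
HCOO⁻: pKₐ(HCOOH) ≈ 3.8
H⁻: pKₐ(H₂) ≈ 36 — extremely strong base; leaves only in special hydride-transfer contexts
CH₃⁻: pKₐ(CH₄) ≈ 48 — unstabilised carbanion; the worst conceivable leaving group
The question asks for worst first, so the sequence is read in increasing leaving-group ability.

CH₃⁻ < H⁻ < HCOO⁻ < CF₃COO⁻ < N₂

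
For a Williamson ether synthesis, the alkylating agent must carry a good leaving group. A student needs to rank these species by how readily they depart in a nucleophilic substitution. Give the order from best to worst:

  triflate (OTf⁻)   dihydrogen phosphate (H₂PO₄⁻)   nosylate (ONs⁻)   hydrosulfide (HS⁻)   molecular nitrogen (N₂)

molecular nitrogen (N₂) > triflate (OTf⁻) > nosylate (ONs⁻) > dihydrogen phosphate (H₂PO₄⁻) > hydrosulfide (HS⁻)

The more stable X⁻ (or X) is on its own — i.e. the weaker a base it is — the better a leaving group it makes.
molecular nitrogen (N₂): no meaningful conjugate acid; N₂ departs as an exceptionally stable neutral molecule
triflate (OTf⁻): pKₐ(CF₃SO₃H (triflic acid)) ≈ -14 — charge spread over three oxygens and a CF₃ group; the premier leaving group in synthesis
nosylate (ONs⁻): pKₐ(p-O₂NC₆H₄SO₃H) ≈ -3.5
dihydrogen phosphate (H₂PO₄⁻): pKₐ(H₃PO₄) ≈ 2.1 — moderate base; biological leaving group after further activation
hydrosulfide (HS⁻): pKₐ(H₂S) ≈ 7 — larger and more polarisable than the oxygen analogue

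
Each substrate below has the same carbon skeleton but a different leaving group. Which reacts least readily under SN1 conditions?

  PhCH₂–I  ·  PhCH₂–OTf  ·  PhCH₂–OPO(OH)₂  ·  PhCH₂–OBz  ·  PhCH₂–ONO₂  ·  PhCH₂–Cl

With the same alkyl group throughout, only the leaving group differentiates the rates.
A good leaving group is a weak base: the lower the pKₐ of its conjugate acid, the more readily it departs.
PhCH₂–OTf loses OTf⁻: pKₐ(CF₃SO₃H (triflic acid)) ≈ -14
PhCH₂–I loses I⁻: pKₐ(HI) ≈ -10
PhCH₂–Cl loses Cl⁻: pKₐ(HCl) ≈ -7
PhCH₂–ONO₂ loses NO₃⁻: pKₐ(HNO₃) ≈ -1.3
PhCH₂–OPO(OH)₂ loses H₂PO₄⁻: pKₐ(H₃PO₄) ≈ 2.1
PhCH₂–OBz loses PhCOO⁻: pKₐ(C₆H₅COOH) ≈ 4.2

PhCH₂–OBz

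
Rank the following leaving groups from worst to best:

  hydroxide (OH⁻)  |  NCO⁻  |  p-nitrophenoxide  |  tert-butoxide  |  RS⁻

The more stable X⁻ (or X) is on its own — i.e. the weaker a base it is — the better a leaving group it makes.
NCO⁻: pKₐ(HOCN) ≈ 3.5
p-nitrophenoxide: pKₐ(p-nitrophenol) ≈ 7.2
RS⁻: pKₐ(RSH (a thiol)) ≈ 10.5
hydroxide (OH⁻): pKₐ(H₂O) ≈ 15.7 — strong base; essentially never leaves without prior activation
tert-butoxide: pKₐ(t-BuOH) ≈ 18
Listed from poorest to best leaving group as asked.

tert-butoxide < hydroxide (OH⁻) < RS⁻ < p-nitrophenoxide < NCO⁻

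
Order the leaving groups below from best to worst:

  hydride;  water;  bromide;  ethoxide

bromide > water > ethoxide > hydride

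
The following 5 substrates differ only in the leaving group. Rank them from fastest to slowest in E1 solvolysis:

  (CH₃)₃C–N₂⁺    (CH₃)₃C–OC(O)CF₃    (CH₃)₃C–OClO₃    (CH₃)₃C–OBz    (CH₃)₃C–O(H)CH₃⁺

Identical carbon frameworks mean the comparison reduces to leaving-group quality.
Rank by basicity of the departing species: weakest base leaves most easily.
(CH₃)₃C–N₂⁺ loses N₂: no meaningful conjugate acid; N₂ departs as an exceptionally stable neutral molecule
(CH₃)₃C–OClO₃ loses ClO₄⁻: pKₐ(HClO₄) ≈ -10
(CH₃)₃C–O(H)CH₃⁺ loses R'OH: pKₐ(R'OH₂⁺) ≈ -2.4
(CH₃)₃C–OC(O)CF₃ loses CF₃COO⁻: pKₐ(CF₃COOH) ≈ 0.2
(CH₃)₃C–OBz loses PhCOO⁻: pKₐ(C₆H₅COOH) ≈ 4.2

(CH₃)₃C–N₂⁺ > (CH₃)₃C–OClO₃ > (CH₃)₃C–O(H)CH₃⁺ > (CH₃)₃C–OC(O)CF₃ > (CH₃)₃C–OBz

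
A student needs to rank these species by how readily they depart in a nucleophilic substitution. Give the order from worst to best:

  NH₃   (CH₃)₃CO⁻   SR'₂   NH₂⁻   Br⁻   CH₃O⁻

Rank by basicity of the departing species: weakest base leaves most easily.
Br⁻: pKₐ(HBr) ≈ -9 — weak base; good leaving group
SR'₂: pKₐ(R'₂SH⁺) ≈ -7 — neutral; leaves from a sulfonium salt (R–SR'₂⁺)
NH₃: pKₐ(NH₄⁺) ≈ 9.2 — neutral but moderately basic; leaves from R–NH₃⁺
CH₃O⁻: pKₐ(CH₃OH) ≈ 15.5
(CH₃)₃CO⁻: pKₐ(t-BuOH) ≈ 18 — bulky, strongly basic alkoxide
NH₂⁻: pKₐ(NH₃) ≈ 38 — extremely strong base; never a leaving group
The question asks for worst first, so the sequence is read in increasing leaving-group ability.

NH₂⁻ < (CH₃)₃CO⁻ < CH₃O⁻ < NH₃ < SR'₂ < Br⁻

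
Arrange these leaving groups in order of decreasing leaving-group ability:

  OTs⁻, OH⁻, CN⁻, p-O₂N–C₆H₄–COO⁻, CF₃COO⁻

OTs⁻ > CF₃COO⁻ > p-O₂N–C₆H₄–COO⁻ > CN⁻ > OH⁻

The more stable X⁻ (or X) is on its own — i.e. the weaker a base it is — the better a leaving group it makes.
OTs⁻: pKₐ(p-CH₃C₆H₄SO₃H (TsOH)) ≈ -2.8 — resonance-delocalised arenesulfonate
CF₃COO⁻: pKₐ(CF₃COOH) ≈ 0.2 — strongly electron-withdrawing CF₃ stabilises the carboxylate
p-O₂N–C₆H₄–COO⁻: pKₐ(p-nitrobenzoic acid) ≈ 3.4 — electron-withdrawing nitro group stabilises the carboxylate
CN⁻: pKₐ(HCN) ≈ 9.2 — sp carbon stabilises the charge somewhat, but still a poor LG
OH⁻: pKₐ(H₂O) ≈ 15.7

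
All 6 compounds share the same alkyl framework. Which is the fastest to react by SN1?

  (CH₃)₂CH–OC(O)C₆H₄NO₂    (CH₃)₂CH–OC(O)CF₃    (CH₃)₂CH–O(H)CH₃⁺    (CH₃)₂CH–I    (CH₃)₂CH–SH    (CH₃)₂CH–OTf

With the same alkyl group throughout, only the leaving group differentiates the rates.
Leaving-group ability tracks the stability of the departed species; conjugate-acid pKₐ is the usual yardstick (lower pKₐ → better LG).
(CH₃)₂CH–OTf loses OTf⁻: pKₐ(CF₃SO₃H (triflic acid)) ≈ -14
(CH₃)₂CH–I loses I⁻: pKₐ(HI) ≈ -10
(CH₃)₂CH–O(H)CH₃⁺ loses R'OH: pKₐ(R'OH₂⁺) ≈ -2.4
(CH₃)₂CH–OC(O)CF₃ loses CF₃COO⁻: pKₐ(CF₃COOH) ≈ 0.2
(CH₃)₂CH–OC(O)C₆H₄NO₂ loses p-O₂N–C₆H₄–COO⁻: pKₐ(p-nitrobenzoic acid) ≈ 3.4
(CH₃)₂CH–SH loses HS⁻: pKₐ(H₂S) ≈ 7

(CH₃)₂CH–OTf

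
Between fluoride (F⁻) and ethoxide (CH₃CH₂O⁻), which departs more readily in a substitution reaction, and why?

fluoride (F⁻) is the better leaving group.
pKₐ(HF) ≈ 3.2 versus pKₐ(CH₃CH₂OH) ≈ 16: fluoride (F⁻) is the much weaker base.
Small and strongly basic; the poor halide leaving group.

fluoride (F⁻)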